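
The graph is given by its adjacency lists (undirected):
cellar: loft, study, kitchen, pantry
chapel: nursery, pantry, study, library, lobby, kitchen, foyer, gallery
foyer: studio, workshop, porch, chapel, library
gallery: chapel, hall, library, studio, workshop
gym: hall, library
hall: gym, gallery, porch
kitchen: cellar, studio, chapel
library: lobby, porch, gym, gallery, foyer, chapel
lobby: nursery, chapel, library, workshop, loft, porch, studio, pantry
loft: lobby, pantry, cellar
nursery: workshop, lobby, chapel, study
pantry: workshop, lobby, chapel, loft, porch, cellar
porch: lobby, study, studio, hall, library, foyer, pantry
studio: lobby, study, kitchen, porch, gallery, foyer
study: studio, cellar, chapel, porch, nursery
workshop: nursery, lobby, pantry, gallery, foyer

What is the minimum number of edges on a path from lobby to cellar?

2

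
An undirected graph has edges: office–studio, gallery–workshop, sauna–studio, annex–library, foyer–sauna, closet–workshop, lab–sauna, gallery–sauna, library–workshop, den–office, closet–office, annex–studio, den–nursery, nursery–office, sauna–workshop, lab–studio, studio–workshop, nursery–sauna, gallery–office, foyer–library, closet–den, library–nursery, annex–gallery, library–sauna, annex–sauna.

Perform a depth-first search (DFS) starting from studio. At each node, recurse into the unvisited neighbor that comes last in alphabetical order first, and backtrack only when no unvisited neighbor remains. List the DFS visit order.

studio, workshop, sauna, nursery, office, gallery, annex, library, foyer, den, closet, lab

Visit studio
studio → workshop
workshop → sauna
sauna → nursery
nursery → office
office → gallery
gallery → annex
annex → library
library → foyer
office → den
den → closet
sauna → lab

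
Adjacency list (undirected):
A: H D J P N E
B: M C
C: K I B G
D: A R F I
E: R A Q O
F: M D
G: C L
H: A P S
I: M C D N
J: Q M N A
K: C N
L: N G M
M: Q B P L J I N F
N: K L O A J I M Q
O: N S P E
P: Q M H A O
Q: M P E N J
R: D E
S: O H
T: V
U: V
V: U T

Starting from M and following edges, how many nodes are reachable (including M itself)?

BFS from M visits: M, B, F, I, J, L, N, P, Q, C, D, A, G, K, O, H, E, R, S
Reachable nodes: 19 of 22 total.

19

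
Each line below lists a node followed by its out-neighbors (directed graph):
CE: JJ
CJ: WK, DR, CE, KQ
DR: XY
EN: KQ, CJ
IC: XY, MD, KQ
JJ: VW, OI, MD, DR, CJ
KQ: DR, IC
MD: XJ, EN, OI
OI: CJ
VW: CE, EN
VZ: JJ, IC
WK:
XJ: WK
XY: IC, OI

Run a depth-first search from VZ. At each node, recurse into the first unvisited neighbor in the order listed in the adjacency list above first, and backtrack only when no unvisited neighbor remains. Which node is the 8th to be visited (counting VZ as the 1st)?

Visit VZ
VZ → JJ
JJ → VW
VW → CE
VW → EN
EN → KQ
KQ → DR
DR → XY
XY → IC
IC → MD
MD → XJ
XJ → WK
MD → OI
OI → CJ

Visit order: VZ, JJ, VW, CE, EN, KQ, DR, XY, IC, MD, XJ, WK, OI, CJ

XY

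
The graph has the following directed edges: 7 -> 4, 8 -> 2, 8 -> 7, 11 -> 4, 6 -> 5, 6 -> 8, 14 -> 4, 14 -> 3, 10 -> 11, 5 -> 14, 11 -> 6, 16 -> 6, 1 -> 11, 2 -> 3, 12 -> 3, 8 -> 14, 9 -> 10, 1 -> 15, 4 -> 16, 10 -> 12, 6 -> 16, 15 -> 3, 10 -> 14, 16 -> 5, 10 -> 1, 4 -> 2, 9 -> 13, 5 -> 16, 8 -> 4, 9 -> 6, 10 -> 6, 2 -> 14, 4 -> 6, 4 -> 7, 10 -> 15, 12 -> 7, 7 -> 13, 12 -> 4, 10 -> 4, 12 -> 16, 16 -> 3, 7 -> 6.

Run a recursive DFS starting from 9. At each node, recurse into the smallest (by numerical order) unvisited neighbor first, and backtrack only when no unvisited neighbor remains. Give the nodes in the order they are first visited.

9 -> 6 -> 5 -> 14 -> 3 -> 4 -> 2 -> 7 -> 13 -> 16 -> 8 -> 10 -> 1 -> 11 -> 15 -> 12

Visit 9
9 → 6
6 → 5
5 → 14
14 → 3
14 → 4
4 → 2
4 → 7
7 → 13
4 → 16
6 → 8
9 → 10
10 → 1
1 → 11
1 → 15
10 → 12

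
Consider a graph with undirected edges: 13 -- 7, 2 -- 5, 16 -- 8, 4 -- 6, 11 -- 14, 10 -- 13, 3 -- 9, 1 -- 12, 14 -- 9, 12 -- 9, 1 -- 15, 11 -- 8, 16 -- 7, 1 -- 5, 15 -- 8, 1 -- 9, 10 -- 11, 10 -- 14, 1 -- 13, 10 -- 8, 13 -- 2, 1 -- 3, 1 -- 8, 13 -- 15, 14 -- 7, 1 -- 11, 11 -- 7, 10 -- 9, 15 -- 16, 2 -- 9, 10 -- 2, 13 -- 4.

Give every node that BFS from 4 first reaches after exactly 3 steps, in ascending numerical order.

3, 5, 8, 9, 11, 12, 14, 16

Level 0: 4
Level 1: 6, 13
Level 2: 1, 2, 7, 10, 15
Level 3: 3, 5, 8, 9, 11, 12, 14, 16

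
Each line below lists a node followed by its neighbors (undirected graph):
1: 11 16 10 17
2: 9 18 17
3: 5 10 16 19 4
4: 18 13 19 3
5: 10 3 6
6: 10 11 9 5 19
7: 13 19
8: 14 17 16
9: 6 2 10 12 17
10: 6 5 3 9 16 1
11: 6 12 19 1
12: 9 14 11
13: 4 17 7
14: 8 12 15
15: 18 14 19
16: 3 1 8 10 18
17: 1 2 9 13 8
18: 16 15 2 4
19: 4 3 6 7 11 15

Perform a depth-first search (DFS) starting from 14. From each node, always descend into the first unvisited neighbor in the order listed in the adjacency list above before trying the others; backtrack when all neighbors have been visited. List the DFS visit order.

Visit 14
14 → 8
8 → 17
17 → 1
1 → 11
11 → 6
6 → 10
10 → 5
5 → 3
3 → 16
16 → 18
18 → 15
15 → 19
19 → 4
4 → 13
13 → 7
18 → 2
2 → 9
9 → 12

14, 8, 17, 1, 11, 6, 10, 5, 3, 16, 18, 15, 19, 4, 13, 7, 2, 9, 12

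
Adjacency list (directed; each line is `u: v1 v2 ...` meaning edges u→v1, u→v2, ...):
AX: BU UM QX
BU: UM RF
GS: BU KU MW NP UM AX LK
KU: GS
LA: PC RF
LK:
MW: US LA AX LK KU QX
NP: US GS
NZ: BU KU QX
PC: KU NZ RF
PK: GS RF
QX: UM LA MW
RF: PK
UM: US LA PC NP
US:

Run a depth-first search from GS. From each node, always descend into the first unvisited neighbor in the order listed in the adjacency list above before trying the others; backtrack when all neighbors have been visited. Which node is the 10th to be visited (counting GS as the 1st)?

Visit GS
GS → BU
BU → UM
UM → US
UM → LA
LA → PC
PC → KU
PC → NZ
NZ → QX
QX → MW
MW → AX
MW → LK
PC → RF
RF → PK
UM → NP

Visit order: GS, BU, UM, US, LA, PC, KU, NZ, QX, MW, AX, LK, RF, PK, NP

MW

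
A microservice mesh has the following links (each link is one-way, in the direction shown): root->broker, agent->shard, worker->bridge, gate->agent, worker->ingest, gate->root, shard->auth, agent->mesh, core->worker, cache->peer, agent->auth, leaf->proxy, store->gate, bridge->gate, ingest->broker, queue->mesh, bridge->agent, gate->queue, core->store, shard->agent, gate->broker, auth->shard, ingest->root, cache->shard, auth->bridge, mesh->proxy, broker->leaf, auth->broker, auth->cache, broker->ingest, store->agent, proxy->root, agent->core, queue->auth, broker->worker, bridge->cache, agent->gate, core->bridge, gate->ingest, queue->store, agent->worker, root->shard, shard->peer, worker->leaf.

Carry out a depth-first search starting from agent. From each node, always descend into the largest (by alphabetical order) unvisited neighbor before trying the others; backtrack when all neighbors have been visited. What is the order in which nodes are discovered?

Visit agent
agent → worker
worker → leaf
leaf → proxy
proxy → root
root → shard
shard → peer
shard → auth
auth → cache
auth → broker
broker → ingest
auth → bridge
bridge → gate
gate → queue
queue → store
queue → mesh
agent → core

agent → worker → leaf → proxy → root → shard → peer → auth → cache → broker → ingest → bridge → gate → queue → store → mesh → core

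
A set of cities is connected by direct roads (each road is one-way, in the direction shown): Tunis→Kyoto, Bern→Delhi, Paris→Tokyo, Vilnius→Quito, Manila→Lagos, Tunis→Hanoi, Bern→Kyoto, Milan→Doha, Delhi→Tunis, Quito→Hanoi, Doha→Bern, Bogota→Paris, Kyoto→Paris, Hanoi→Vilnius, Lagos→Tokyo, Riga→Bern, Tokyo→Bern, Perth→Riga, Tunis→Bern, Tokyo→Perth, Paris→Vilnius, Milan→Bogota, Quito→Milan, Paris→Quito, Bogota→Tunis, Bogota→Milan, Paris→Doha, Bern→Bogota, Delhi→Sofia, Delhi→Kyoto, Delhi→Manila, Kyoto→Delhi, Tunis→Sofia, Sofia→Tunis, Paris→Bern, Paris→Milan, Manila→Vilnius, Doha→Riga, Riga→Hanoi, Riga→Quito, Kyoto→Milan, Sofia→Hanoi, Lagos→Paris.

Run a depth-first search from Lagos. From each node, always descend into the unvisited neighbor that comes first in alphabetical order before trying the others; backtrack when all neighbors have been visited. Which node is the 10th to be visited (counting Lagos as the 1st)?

Quito

Visit Lagos
Lagos → Paris
Paris → Bern
Bern → Bogota
Bogota → Milan
Milan → Doha
Doha → Riga
Riga → Hanoi
Hanoi → Vilnius
Vilnius → Quito
Bogota → Tunis
Tunis → Kyoto
Kyoto → Delhi
Delhi → Manila
Delhi → Sofia
Paris → Tokyo
Tokyo → Perth

Visit order: Lagos, Paris, Bern, Bogota, Milan, Doha, Riga, Hanoi, Vilnius, Quito, Tunis, Kyoto, Delhi, Manila, Sofia, Tokyo, Perth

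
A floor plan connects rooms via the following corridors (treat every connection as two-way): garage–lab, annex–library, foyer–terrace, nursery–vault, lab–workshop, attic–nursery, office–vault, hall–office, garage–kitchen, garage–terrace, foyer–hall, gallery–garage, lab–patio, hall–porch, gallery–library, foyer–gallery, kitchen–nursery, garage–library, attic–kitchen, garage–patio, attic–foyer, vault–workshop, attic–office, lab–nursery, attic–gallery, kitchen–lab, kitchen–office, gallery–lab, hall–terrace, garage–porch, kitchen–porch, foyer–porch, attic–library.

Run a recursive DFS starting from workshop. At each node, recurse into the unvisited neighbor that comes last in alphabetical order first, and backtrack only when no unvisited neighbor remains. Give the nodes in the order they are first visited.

workshop -> vault -> office -> kitchen -> porch -> hall -> terrace -> garage -> patio -> lab -> nursery -> attic -> library -> gallery -> foyer -> annex

Visit workshop
workshop → vault
vault → office
office → kitchen
kitchen → porch
porch → hall
hall → terrace
terrace → garage
garage → patio
patio → lab
lab → nursery
nursery → attic
attic → library
library → gallery
gallery → foyer
library → annex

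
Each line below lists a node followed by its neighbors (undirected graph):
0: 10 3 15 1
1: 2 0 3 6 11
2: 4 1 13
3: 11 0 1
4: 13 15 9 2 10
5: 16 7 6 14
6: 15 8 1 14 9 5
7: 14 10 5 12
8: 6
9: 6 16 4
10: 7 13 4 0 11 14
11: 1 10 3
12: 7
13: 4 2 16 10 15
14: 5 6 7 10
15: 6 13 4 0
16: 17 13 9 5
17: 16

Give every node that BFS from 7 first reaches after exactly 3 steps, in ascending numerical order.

1, 2, 3, 8, 9, 15, 17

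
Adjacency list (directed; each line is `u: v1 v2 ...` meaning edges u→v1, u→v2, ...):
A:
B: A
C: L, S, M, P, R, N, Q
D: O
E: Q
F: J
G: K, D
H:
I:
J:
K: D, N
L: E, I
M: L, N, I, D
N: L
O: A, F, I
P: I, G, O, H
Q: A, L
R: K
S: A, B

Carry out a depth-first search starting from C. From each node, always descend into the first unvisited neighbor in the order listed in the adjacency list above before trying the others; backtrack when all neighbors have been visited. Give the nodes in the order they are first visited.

Visit C
C → L
L → E
E → Q
Q → A
L → I
C → S
S → B
C → M
M → N
M → D
D → O
O → F
F → J
C → P
P → G
G → K
P → H
C → R

C -> L -> E -> Q -> A -> I -> S -> B -> M -> N -> D -> O -> F -> J -> P -> G -> K -> H -> R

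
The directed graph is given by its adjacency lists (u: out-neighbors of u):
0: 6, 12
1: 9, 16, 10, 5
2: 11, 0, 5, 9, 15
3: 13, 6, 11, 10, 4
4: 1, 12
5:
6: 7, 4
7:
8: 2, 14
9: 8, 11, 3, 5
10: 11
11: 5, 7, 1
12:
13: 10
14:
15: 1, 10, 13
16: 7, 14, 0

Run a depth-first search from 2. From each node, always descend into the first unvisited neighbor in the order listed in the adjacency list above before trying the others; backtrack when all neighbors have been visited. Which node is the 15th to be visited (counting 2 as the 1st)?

16

Visit 2
2 → 11
11 → 5
11 → 7
11 → 1
1 → 9
9 → 8
8 → 14
9 → 3
3 → 13
13 → 10
3 → 6
6 → 4
4 → 12
1 → 16
16 → 0
2 → 15

Visit order: 2, 11, 5, 7, 1, 9, 8, 14, 3, 13, 10, 6, 4, 12, 16, 0, 15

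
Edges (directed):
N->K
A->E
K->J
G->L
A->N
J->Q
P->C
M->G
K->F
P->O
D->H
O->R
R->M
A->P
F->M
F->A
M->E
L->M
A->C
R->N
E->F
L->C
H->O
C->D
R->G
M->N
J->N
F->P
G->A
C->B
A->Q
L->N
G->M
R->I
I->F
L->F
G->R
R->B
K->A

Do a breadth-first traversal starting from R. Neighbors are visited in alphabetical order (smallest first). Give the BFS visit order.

R B G I M N A L F E K C P Q J D O H

Visit R; enqueue B, G, I, M, N → queue [B, G, I, M, N]
Visit B → queue [G, I, M, N]
Visit G; enqueue A, L → queue [I, M, N, A, L]
Visit I; enqueue F → queue [M, N, A, L, F]
Visit M; enqueue E → queue [N, A, L, F, E]
Visit N; enqueue K → queue [A, L, F, E, K]
Visit A; enqueue C, P, Q → queue [L, F, E, K, C, P, Q]
Visit L → queue [F, E, K, C, P, Q]
Visit F → queue [E, K, C, P, Q]
Visit E → queue [K, C, P, Q]
Visit K; enqueue J → queue [C, P, Q, J]
Visit C; enqueue D → queue [P, Q, J, D]
Visit P; enqueue O → queue [Q, J, D, O]
Visit Q → queue [J, D, O]
Visit J → queue [D, O]
Visit D; enqueue H → queue [O, H]
Visit O → queue [H]
Visit H → queue []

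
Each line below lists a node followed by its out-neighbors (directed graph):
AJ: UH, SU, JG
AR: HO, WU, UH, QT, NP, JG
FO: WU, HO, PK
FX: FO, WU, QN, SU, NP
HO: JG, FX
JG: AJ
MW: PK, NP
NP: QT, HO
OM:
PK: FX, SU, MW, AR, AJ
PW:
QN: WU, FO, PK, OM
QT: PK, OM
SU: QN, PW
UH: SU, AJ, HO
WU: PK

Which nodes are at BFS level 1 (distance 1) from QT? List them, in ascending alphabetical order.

OM, PK

Level 0: QT
Level 1: OM, PK
Level 2: AJ, AR, FX, MW, SU
Level 3: FO, HO, JG, NP, PW, QN, UH, WU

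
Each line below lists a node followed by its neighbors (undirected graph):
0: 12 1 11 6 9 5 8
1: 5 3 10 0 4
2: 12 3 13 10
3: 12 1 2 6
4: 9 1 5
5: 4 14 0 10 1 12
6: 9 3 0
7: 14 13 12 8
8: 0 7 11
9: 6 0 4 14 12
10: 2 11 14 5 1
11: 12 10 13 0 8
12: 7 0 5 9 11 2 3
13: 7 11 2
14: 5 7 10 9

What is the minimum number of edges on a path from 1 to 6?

Level 0: 1
Level 1: 0, 3, 4, 5, 10
Level 2: 2, 6, 8, 9, 11, 12, 14
Level 3: 7, 13
6 first appears at level 2.

2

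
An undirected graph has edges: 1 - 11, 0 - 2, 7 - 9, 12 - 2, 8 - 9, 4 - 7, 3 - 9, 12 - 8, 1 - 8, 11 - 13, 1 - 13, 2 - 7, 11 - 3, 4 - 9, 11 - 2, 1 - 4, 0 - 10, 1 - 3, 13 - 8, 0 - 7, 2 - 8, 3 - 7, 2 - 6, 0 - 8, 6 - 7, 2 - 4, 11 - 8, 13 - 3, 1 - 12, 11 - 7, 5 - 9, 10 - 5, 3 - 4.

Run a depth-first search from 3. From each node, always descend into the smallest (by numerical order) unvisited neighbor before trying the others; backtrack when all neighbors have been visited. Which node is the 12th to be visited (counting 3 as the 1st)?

11

Visit 3
3 → 1
1 → 4
4 → 2
2 → 0
0 → 7
7 → 6
7 → 9
9 → 5
5 → 10
9 → 8
8 → 11
11 → 13
8 → 12

Visit order: 3, 1, 4, 2, 0, 7, 6, 9, 5, 10, 8, 11, 13, 12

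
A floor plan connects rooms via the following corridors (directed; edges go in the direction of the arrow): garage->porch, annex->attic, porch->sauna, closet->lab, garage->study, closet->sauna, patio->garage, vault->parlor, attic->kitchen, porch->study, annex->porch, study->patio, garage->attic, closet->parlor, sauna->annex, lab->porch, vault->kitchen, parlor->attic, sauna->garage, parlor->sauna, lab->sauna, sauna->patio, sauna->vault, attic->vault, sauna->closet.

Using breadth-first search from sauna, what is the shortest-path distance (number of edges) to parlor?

2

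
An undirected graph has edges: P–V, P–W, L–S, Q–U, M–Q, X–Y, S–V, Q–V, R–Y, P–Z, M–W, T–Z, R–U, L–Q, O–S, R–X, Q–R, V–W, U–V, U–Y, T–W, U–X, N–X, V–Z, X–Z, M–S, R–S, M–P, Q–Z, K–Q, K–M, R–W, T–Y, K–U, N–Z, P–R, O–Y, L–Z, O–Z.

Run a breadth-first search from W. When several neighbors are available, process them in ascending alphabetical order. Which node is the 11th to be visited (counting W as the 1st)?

U

Visit W; enqueue M, P, R, T, V → queue [M, P, R, T, V]
Visit M; enqueue K, Q, S → queue [P, R, T, V, K, Q, S]
Visit P; enqueue Z → queue [R, T, V, K, Q, S, Z]
Visit R; enqueue U, X, Y → queue [T, V, K, Q, S, Z, U, X, Y]
Visit T → queue [V, K, Q, S, Z, U, X, Y]
Visit V → queue [K, Q, S, Z, U, X, Y]
Visit K → queue [Q, S, Z, U, X, Y]
Visit Q; enqueue L → queue [S, Z, U, X, Y, L]
Visit S; enqueue O → queue [Z, U, X, Y, L, O]
Visit Z; enqueue N → queue [U, X, Y, L, O, N]
Visit U → queue [X, Y, L, O, N]
Visit X → queue [Y, L, O, N]
Visit Y → queue [L, O, N]
Visit L → queue [O, N]
Visit O → queue [N]
Visit N → queue []

Visit order: W, M, P, R, T, V, K, Q, S, Z, U, X, Y, L, O, N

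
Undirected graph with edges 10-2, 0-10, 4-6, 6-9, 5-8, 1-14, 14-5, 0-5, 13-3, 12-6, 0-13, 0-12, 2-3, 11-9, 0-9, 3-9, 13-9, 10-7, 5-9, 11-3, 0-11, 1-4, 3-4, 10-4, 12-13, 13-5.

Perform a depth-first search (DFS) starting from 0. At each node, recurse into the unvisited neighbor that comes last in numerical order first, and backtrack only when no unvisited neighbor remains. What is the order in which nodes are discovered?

0, 13, 12, 6, 9, 11, 3, 4, 10, 7, 2, 1, 14, 5, 8

Visit 0
0 → 13
13 → 12
12 → 6
6 → 9
9 → 11
11 → 3
3 → 4
4 → 10
10 → 7
10 → 2
4 → 1
1 → 14
14 → 5
5 → 8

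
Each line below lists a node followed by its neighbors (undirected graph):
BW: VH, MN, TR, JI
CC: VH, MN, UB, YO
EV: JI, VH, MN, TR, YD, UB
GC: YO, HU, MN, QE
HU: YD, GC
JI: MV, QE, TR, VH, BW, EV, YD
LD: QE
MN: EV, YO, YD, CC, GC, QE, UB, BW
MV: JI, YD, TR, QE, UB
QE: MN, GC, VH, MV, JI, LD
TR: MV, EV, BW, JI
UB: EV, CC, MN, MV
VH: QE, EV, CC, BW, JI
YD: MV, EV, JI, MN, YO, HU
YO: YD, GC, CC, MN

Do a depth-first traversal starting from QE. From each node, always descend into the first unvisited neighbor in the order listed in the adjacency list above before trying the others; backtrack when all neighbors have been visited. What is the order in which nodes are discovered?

QE, MN, EV, JI, MV, YD, YO, GC, HU, CC, VH, BW, TR, UB, LD

Visit QE
QE → MN
MN → EV
EV → JI
JI → MV
MV → YD
YD → YO
YO → GC
GC → HU
YO → CC
CC → VH
VH → BW
BW → TR
CC → UB
QE → LD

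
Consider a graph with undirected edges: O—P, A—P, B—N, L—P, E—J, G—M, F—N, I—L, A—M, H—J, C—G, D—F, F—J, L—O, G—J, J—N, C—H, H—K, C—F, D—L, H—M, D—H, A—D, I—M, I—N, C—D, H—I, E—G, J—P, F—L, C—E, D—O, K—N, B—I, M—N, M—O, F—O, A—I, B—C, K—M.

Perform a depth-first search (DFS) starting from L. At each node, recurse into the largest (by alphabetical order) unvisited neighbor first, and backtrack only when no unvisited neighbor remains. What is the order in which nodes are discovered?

Visit L
L → P
P → O
O → M
M → N
N → K
K → H
H → J
J → G
G → E
E → C
C → F
F → D
D → A
A → I
I → B

L, P, O, M, N, K, H, J, G, E, C, F, D, A, I, B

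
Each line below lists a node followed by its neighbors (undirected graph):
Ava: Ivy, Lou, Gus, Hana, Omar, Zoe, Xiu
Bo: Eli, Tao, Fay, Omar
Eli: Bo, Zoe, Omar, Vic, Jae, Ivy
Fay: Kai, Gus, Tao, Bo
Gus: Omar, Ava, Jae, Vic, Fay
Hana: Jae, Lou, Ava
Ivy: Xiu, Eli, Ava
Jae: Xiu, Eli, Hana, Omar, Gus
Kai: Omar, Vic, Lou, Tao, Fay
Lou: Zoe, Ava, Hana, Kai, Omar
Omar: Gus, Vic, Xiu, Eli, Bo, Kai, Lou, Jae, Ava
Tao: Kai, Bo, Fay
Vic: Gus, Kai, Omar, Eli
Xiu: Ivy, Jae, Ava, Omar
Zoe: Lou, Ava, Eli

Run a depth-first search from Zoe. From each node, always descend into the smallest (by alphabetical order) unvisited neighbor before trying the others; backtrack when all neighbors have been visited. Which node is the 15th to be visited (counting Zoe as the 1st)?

Visit Zoe
Zoe → Ava
Ava → Gus
Gus → Fay
Fay → Bo
Bo → Eli
Eli → Ivy
Ivy → Xiu
Xiu → Jae
Jae → Hana
Hana → Lou
Lou → Kai
Kai → Omar
Omar → Vic
Kai → Tao

Visit order: Zoe, Ava, Gus, Fay, Bo, Eli, Ivy, Xiu, Jae, Hana, Lou, Kai, Omar, Vic, Tao

Tao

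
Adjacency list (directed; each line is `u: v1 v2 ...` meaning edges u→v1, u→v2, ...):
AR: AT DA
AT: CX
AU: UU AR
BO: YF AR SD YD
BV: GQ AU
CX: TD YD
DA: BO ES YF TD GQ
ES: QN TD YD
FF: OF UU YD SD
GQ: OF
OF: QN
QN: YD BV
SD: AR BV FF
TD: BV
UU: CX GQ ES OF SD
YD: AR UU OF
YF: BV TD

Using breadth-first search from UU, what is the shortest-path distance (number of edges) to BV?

Level 0: UU
Level 1: CX, ES, GQ, OF, SD
Level 2: AR, BV, FF, QN, TD, YD
Level 3: AT, AU, DA
Level 4: BO, YF
BV first appears at level 2.

2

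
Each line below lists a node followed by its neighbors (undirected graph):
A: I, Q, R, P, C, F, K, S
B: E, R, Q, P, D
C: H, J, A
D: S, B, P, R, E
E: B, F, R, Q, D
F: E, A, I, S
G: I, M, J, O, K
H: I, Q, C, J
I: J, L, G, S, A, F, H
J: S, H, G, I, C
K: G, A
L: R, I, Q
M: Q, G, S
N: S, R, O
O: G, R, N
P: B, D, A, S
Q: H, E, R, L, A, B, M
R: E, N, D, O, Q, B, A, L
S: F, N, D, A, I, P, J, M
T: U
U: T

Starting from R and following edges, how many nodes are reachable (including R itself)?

19

BFS from R visits: R, A, B, D, E, L, N, O, Q, C, F, I, K, P, S, G, H, M, J
Reachable nodes: 19 of 21 total.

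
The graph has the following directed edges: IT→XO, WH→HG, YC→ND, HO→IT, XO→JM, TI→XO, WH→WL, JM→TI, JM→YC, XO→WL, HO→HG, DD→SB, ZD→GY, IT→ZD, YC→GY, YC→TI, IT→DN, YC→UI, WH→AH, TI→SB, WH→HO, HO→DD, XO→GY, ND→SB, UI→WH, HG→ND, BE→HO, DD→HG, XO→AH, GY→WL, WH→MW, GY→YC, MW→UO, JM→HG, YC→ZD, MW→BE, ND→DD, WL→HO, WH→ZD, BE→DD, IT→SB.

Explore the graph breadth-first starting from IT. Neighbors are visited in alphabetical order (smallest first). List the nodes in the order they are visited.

IT, DN, SB, XO, ZD, AH, GY, JM, WL, YC, HG, TI, HO, ND, UI, DD, WH, MW, BE, UO

Visit IT; enqueue DN, SB, XO, ZD → queue [DN, SB, XO, ZD]
Visit DN → queue [SB, XO, ZD]
Visit SB → queue [XO, ZD]
Visit XO; enqueue AH, GY, JM, WL → queue [ZD, AH, GY, JM, WL]
Visit ZD → queue [AH, GY, JM, WL]
Visit AH → queue [GY, JM, WL]
Visit GY; enqueue YC → queue [JM, WL, YC]
Visit JM; enqueue HG, TI → queue [WL, YC, HG, TI]
Visit WL; enqueue HO → queue [YC, HG, TI, HO]
Visit YC; enqueue ND, UI → queue [HG, TI, HO, ND, UI]
Visit HG → queue [TI, HO, ND, UI]
Visit TI → queue [HO, ND, UI]
Visit HO; enqueue DD → queue [ND, UI, DD]
Visit ND → queue [UI, DD]
Visit UI; enqueue WH → queue [DD, WH]
Visit DD → queue [WH]
Visit WH; enqueue MW → queue [MW]
Visit MW; enqueue BE, UO → queue [BE, UO]
Visit BE → queue [UO]
Visit UO → queue []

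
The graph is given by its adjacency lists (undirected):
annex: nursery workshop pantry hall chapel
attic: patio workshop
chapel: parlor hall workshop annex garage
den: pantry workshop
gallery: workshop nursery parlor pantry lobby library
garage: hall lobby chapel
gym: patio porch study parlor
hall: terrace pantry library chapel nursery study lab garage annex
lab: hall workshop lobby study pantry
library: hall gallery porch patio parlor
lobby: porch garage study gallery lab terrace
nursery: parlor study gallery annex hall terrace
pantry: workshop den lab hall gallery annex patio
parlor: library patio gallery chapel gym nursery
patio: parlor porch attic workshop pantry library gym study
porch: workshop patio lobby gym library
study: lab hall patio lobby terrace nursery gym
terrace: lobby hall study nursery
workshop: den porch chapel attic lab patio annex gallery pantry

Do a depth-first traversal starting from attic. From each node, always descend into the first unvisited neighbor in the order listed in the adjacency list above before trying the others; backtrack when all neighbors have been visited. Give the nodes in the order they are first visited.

Visit attic
attic → patio
patio → parlor
parlor → library
library → hall
hall → terrace
terrace → lobby
lobby → porch
porch → workshop
workshop → den
den → pantry
pantry → lab
lab → study
study → nursery
nursery → gallery
nursery → annex
annex → chapel
chapel → garage
study → gym

attic → patio → parlor → library → hall → terrace → lobby → porch → workshop → den → pantry → lab → study → nursery → gallery → annex → chapel → garage → gym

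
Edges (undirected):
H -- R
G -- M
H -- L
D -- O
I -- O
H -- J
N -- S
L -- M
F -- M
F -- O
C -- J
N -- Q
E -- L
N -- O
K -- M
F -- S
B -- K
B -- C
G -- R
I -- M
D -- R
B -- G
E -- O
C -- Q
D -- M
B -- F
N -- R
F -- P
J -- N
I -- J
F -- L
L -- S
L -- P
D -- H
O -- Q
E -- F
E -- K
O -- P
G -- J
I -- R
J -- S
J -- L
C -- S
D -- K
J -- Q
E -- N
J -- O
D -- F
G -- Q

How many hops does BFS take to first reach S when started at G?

Level 0: G
Level 1: B, J, M, Q, R
Level 2: C, D, F, H, I, K, L, N, O, S
Level 3: E, P
S first appears at level 2.

2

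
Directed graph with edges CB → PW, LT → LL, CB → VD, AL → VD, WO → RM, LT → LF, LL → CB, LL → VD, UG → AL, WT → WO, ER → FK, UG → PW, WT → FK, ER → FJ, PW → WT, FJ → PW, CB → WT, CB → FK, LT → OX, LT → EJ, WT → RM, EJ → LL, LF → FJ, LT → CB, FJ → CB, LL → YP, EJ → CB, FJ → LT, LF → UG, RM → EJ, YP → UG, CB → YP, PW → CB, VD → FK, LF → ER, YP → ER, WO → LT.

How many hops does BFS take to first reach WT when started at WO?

3

Level 0: WO
Level 1: LT, RM
Level 2: CB, EJ, LF, LL, OX
Level 3: ER, FJ, FK, PW, UG, VD, WT, YP
Level 4: AL
WT first appears at level 3.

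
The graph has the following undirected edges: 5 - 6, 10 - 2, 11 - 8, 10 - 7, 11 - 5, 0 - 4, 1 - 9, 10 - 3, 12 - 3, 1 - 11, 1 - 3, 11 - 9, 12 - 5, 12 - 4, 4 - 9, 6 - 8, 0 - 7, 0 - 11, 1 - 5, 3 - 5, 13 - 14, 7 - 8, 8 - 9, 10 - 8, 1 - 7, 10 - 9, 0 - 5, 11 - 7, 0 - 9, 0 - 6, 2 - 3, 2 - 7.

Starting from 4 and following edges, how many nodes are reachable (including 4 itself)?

BFS from 4 visits: 4, 0, 9, 12, 5, 6, 7, 11, 1, 8, 10, 3, 2
Reachable nodes: 13 of 15 total.

13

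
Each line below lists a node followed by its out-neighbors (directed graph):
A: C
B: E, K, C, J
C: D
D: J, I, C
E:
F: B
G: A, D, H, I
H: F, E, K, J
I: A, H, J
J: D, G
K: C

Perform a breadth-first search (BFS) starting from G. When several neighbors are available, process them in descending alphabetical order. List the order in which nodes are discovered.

Visit G; enqueue I, H, D, A → queue [I, H, D, A]
Visit I; enqueue J → queue [H, D, A, J]
Visit H; enqueue K, F, E → queue [D, A, J, K, F, E]
Visit D; enqueue C → queue [A, J, K, F, E, C]
Visit A → queue [J, K, F, E, C]
Visit J → queue [K, F, E, C]
Visit K → queue [F, E, C]
Visit F; enqueue B → queue [E, C, B]
Visit E → queue [C, B]
Visit C → queue [B]
Visit B → queue []

G, I, H, D, A, J, K, F, E, C, B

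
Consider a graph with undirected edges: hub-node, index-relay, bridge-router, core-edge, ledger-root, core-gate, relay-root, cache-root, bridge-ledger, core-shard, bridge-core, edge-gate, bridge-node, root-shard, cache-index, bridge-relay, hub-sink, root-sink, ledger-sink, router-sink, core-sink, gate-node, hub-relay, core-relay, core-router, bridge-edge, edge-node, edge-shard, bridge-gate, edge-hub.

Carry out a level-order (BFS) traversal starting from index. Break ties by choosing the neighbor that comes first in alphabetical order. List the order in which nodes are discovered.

index → cache → relay → root → bridge → core → hub → ledger → shard → sink → edge → gate → node → router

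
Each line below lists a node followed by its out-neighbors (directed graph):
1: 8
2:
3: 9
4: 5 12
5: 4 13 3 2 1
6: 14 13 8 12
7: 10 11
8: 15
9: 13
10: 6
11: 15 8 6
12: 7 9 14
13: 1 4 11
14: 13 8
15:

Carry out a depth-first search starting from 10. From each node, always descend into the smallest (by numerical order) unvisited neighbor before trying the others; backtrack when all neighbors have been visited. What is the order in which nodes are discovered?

10 -> 6 -> 8 -> 15 -> 12 -> 7 -> 11 -> 9 -> 13 -> 1 -> 4 -> 5 -> 2 -> 3 -> 14

Visit 10
10 → 6
6 → 8
8 → 15
6 → 12
12 → 7
7 → 11
12 → 9
9 → 13
13 → 1
13 → 4
4 → 5
5 → 2
5 → 3
12 → 14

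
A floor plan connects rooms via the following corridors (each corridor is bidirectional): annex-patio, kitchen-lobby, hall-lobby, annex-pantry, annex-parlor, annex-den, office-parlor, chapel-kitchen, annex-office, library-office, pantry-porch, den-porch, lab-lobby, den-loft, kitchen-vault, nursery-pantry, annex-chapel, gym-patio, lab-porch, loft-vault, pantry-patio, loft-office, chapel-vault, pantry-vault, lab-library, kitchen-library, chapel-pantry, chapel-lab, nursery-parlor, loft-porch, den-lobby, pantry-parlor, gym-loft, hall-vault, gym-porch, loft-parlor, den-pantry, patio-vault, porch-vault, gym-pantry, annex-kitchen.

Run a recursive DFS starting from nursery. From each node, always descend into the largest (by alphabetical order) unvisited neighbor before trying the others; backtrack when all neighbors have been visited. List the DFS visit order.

Visit nursery
nursery → parlor
parlor → pantry
pantry → vault
vault → porch
porch → loft
loft → office
office → library
library → lab
lab → lobby
lobby → kitchen
kitchen → chapel
chapel → annex
annex → patio
patio → gym
annex → den
lobby → hall

nursery → parlor → pantry → vault → porch → loft → office → library → lab → lobby → kitchen → chapel → annex → patio → gym → den → hall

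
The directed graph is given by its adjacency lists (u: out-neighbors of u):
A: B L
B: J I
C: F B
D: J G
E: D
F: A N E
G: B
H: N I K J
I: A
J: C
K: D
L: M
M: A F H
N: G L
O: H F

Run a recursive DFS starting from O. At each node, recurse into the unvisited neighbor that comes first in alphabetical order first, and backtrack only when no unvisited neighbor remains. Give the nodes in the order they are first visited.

O, F, A, B, I, J, C, L, M, H, K, D, G, N, E

Visit O
O → F
F → A
A → B
B → I
B → J
J → C
A → L
L → M
M → H
H → K
K → D
D → G
H → N
F → E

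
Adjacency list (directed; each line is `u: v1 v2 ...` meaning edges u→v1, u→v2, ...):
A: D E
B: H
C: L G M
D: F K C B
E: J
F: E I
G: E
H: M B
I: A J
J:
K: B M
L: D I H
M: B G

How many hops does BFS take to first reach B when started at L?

Level 0: L
Level 1: D, H, I
Level 2: A, B, C, F, J, K, M
Level 3: E, G
B first appears at level 2.

2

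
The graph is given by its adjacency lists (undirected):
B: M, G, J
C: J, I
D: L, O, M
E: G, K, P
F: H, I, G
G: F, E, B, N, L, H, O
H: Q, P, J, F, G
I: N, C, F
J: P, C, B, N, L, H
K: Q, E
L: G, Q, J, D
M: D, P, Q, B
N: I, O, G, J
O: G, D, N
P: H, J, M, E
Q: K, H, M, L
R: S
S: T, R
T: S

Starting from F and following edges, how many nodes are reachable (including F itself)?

16

BFS from F visits: F, I, H, G, N, C, Q, P, J, O, L, E, B, M, K, D
Reachable nodes: 16 of 19 total.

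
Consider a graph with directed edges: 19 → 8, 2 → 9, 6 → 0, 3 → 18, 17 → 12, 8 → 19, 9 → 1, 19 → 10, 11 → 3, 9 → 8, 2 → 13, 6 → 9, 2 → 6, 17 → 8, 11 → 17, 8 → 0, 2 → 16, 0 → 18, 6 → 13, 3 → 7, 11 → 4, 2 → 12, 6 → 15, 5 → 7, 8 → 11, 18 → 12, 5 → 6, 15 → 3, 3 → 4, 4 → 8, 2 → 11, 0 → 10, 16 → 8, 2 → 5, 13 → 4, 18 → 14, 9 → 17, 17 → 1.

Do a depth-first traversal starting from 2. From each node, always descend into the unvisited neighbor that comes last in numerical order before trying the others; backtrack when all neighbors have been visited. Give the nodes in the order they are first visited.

2 16 8 19 10 11 17 12 1 4 3 18 14 7 0 13 9 6 15 5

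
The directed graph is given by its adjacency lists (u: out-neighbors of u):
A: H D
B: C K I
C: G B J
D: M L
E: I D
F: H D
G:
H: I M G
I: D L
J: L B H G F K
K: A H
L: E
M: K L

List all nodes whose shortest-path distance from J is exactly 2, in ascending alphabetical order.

A, C, D, E, I, M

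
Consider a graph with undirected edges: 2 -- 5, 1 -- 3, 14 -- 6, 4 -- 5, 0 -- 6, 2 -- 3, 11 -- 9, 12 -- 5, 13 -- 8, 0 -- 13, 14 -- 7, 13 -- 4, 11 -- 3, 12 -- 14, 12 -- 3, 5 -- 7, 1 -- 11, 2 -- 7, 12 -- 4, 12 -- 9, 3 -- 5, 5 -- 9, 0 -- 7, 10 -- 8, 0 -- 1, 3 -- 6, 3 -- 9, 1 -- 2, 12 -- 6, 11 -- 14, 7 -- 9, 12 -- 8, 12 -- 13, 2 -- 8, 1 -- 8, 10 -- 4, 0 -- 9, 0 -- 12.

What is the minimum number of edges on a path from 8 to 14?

2

Level 0: 8
Level 1: 1, 2, 10, 12, 13
Level 2: 0, 3, 4, 5, 6, 7, 9, 11, 14
14 first appears at level 2.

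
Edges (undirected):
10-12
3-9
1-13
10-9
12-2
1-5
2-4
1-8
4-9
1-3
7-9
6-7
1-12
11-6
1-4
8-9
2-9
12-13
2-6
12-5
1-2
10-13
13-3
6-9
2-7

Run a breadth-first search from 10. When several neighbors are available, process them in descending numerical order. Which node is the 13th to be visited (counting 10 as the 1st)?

Visit 10; enqueue 13, 12, 9 → queue [13, 12, 9]
Visit 13; enqueue 3, 1 → queue [12, 9, 3, 1]
Visit 12; enqueue 5, 2 → queue [9, 3, 1, 5, 2]
Visit 9; enqueue 8, 7, 6, 4 → queue [3, 1, 5, 2, 8, 7, 6, 4]
Visit 3 → queue [1, 5, 2, 8, 7, 6, 4]
Visit 1 → queue [5, 2, 8, 7, 6, 4]
Visit 5 → queue [2, 8, 7, 6, 4]
Visit 2 → queue [8, 7, 6, 4]
Visit 8 → queue [7, 6, 4]
Visit 7 → queue [6, 4]
Visit 6; enqueue 11 → queue [4, 11]
Visit 4 → queue [11]
Visit 11 → queue []

Visit order: 10, 13, 12, 9, 3, 1, 5, 2, 8, 7, 6, 4, 11

11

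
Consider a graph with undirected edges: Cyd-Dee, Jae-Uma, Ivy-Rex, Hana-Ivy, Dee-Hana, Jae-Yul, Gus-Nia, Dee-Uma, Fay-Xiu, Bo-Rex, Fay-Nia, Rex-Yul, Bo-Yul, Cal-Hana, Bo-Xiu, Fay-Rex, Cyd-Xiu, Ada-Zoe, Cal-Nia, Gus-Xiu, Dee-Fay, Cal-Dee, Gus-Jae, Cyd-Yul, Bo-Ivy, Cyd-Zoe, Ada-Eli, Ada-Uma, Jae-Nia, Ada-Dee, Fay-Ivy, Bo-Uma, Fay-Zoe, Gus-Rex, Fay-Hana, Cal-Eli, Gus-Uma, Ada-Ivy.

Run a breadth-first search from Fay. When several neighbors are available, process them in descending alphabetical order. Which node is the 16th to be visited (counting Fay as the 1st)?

Visit Fay; enqueue Zoe, Xiu, Rex, Nia, Ivy, Hana, Dee → queue [Zoe, Xiu, Rex, Nia, Ivy, Hana, Dee]
Visit Zoe; enqueue Cyd, Ada → queue [Xiu, Rex, Nia, Ivy, Hana, Dee, Cyd, Ada]
Visit Xiu; enqueue Gus, Bo → queue [Rex, Nia, Ivy, Hana, Dee, Cyd, Ada, Gus, Bo]
Visit Rex; enqueue Yul → queue [Nia, Ivy, Hana, Dee, Cyd, Ada, Gus, Bo, Yul]
Visit Nia; enqueue Jae, Cal → queue [Ivy, Hana, Dee, Cyd, Ada, Gus, Bo, Yul, Jae, Cal]
Visit Ivy → queue [Hana, Dee, Cyd, Ada, Gus, Bo, Yul, Jae, Cal]
Visit Hana → queue [Dee, Cyd, Ada, Gus, Bo, Yul, Jae, Cal]
Visit Dee; enqueue Uma → queue [Cyd, Ada, Gus, Bo, Yul, Jae, Cal, Uma]
Visit Cyd → queue [Ada, Gus, Bo, Yul, Jae, Cal, Uma]
Visit Ada; enqueue Eli → queue [Gus, Bo, Yul, Jae, Cal, Uma, Eli]
Visit Gus → queue [Bo, Yul, Jae, Cal, Uma, Eli]
Visit Bo → queue [Yul, Jae, Cal, Uma, Eli]
Visit Yul → queue [Jae, Cal, Uma, Eli]
Visit Jae → queue [Cal, Uma, Eli]
Visit Cal → queue [Uma, Eli]
Visit Uma → queue [Eli]
Visit Eli → queue []

Visit order: Fay, Zoe, Xiu, Rex, Nia, Ivy, Hana, Dee, Cyd, Ada, Gus, Bo, Yul, Jae, Cal, Uma, Eli

Uma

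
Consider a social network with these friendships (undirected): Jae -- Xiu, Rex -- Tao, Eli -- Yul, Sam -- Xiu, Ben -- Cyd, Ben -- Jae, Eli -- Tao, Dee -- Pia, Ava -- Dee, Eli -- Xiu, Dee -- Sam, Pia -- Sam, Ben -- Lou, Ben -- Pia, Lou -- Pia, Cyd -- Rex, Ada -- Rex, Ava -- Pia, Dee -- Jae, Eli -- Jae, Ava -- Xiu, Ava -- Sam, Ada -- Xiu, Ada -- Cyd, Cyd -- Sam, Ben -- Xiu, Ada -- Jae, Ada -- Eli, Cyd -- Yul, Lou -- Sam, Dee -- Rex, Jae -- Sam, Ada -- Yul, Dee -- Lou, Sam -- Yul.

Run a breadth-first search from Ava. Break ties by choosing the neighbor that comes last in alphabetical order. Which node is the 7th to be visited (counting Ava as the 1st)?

Visit Ava; enqueue Xiu, Sam, Pia, Dee → queue [Xiu, Sam, Pia, Dee]
Visit Xiu; enqueue Jae, Eli, Ben, Ada → queue [Sam, Pia, Dee, Jae, Eli, Ben, Ada]
Visit Sam; enqueue Yul, Lou, Cyd → queue [Pia, Dee, Jae, Eli, Ben, Ada, Yul, Lou, Cyd]
Visit Pia → queue [Dee, Jae, Eli, Ben, Ada, Yul, Lou, Cyd]
Visit Dee; enqueue Rex → queue [Jae, Eli, Ben, Ada, Yul, Lou, Cyd, Rex]
Visit Jae → queue [Eli, Ben, Ada, Yul, Lou, Cyd, Rex]
Visit Eli; enqueue Tao → queue [Ben, Ada, Yul, Lou, Cyd, Rex, Tao]
Visit Ben → queue [Ada, Yul, Lou, Cyd, Rex, Tao]
Visit Ada → queue [Yul, Lou, Cyd, Rex, Tao]
Visit Yul → queue [Lou, Cyd, Rex, Tao]
Visit Lou → queue [Cyd, Rex, Tao]
Visit Cyd → queue [Rex, Tao]
Visit Rex → queue [Tao]
Visit Tao → queue []

Visit order: Ava, Xiu, Sam, Pia, Dee, Jae, Eli, Ben, Ada, Yul, Lou, Cyd, Rex, Tao

Eli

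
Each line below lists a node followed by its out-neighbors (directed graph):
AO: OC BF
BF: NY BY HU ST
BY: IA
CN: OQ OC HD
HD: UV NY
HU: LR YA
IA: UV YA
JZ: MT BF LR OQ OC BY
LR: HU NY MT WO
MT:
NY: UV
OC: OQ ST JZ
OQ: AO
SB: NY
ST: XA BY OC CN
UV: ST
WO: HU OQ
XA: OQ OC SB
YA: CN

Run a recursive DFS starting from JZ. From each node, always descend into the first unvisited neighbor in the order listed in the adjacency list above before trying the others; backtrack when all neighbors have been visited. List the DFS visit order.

JZ → MT → BF → NY → UV → ST → XA → OQ → AO → OC → SB → BY → IA → YA → CN → HD → HU → LR → WO

Visit JZ
JZ → MT
JZ → BF
BF → NY
NY → UV
UV → ST
ST → XA
XA → OQ
OQ → AO
AO → OC
XA → SB
ST → BY
BY → IA
IA → YA
YA → CN
CN → HD
BF → HU
HU → LR
LR → WO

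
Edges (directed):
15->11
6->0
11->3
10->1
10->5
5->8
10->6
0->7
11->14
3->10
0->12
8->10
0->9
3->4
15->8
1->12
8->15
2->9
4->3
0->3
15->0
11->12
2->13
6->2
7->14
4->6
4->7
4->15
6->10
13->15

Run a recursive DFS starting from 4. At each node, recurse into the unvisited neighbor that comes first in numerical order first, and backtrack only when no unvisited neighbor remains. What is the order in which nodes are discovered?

Visit 4
4 → 3
3 → 10
10 → 1
1 → 12
10 → 5
5 → 8
8 → 15
15 → 0
0 → 7
7 → 14
0 → 9
15 → 11
10 → 6
6 → 2
2 → 13

4 3 10 1 12 5 8 15 0 7 14 9 11 6 2 13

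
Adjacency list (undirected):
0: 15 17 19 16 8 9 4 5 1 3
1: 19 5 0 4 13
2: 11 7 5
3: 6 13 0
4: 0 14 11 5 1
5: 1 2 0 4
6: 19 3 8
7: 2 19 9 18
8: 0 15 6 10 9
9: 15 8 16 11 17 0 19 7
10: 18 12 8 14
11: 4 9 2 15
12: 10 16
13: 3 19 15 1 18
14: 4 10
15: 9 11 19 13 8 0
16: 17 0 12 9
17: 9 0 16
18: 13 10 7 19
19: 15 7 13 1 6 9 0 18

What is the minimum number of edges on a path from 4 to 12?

3

Level 0: 4
Level 1: 0, 1, 5, 11, 14
Level 2: 2, 3, 8, 9, 10, 13, 15, 16, 17, 19
Level 3: 6, 7, 12, 18
12 first appears at level 3.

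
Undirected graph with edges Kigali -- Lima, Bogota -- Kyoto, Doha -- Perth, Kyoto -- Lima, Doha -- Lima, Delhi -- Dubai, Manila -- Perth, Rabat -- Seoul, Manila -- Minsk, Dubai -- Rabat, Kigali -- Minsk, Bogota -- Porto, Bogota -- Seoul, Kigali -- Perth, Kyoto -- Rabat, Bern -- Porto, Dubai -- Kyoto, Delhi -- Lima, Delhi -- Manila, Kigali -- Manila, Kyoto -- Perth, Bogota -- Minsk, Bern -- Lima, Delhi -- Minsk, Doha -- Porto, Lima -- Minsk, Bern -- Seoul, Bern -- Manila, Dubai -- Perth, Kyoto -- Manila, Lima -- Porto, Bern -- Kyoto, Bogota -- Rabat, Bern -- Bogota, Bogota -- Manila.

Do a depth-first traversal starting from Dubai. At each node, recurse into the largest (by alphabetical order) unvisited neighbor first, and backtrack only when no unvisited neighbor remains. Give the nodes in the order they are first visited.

Dubai Rabat Seoul Bogota Porto Lima Minsk Manila Perth Kyoto Bern Kigali Doha Delhi

Visit Dubai
Dubai → Rabat
Rabat → Seoul
Seoul → Bogota
Bogota → Porto
Porto → Lima
Lima → Minsk
Minsk → Manila
Manila → Perth
Perth → Kyoto
Kyoto → Bern
Perth → Kigali
Perth → Doha
Manila → Delhi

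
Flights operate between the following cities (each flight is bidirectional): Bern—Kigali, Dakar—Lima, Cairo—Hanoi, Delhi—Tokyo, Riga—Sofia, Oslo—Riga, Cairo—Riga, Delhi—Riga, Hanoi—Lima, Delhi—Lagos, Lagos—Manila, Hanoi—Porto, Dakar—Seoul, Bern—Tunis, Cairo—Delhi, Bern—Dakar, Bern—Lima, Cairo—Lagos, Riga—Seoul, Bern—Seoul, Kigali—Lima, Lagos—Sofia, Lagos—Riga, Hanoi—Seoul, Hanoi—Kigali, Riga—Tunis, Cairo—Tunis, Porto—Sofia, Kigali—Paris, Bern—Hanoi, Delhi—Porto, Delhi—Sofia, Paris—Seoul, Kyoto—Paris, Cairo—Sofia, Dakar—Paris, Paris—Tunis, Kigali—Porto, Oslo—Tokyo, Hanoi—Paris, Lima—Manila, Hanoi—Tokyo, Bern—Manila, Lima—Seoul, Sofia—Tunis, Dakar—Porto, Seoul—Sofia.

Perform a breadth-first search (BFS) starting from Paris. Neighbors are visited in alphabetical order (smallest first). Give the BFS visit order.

Visit Paris; enqueue Dakar, Hanoi, Kigali, Kyoto, Seoul, Tunis → queue [Dakar, Hanoi, Kigali, Kyoto, Seoul, Tunis]
Visit Dakar; enqueue Bern, Lima, Porto → queue [Hanoi, Kigali, Kyoto, Seoul, Tunis, Bern, Lima, Porto]
Visit Hanoi; enqueue Cairo, Tokyo → queue [Kigali, Kyoto, Seoul, Tunis, Bern, Lima, Porto, Cairo, Tokyo]
Visit Kigali → queue [Kyoto, Seoul, Tunis, Bern, Lima, Porto, Cairo, Tokyo]
Visit Kyoto → queue [Seoul, Tunis, Bern, Lima, Porto, Cairo, Tokyo]
Visit Seoul; enqueue Riga, Sofia → queue [Tunis, Bern, Lima, Porto, Cairo, Tokyo, Riga, Sofia]
Visit Tunis → queue [Bern, Lima, Porto, Cairo, Tokyo, Riga, Sofia]
Visit Bern; enqueue Manila → queue [Lima, Porto, Cairo, Tokyo, Riga, Sofia, Manila]
Visit Lima → queue [Porto, Cairo, Tokyo, Riga, Sofia, Manila]
Visit Porto; enqueue Delhi → queue [Cairo, Tokyo, Riga, Sofia, Manila, Delhi]
Visit Cairo; enqueue Lagos → queue [Tokyo, Riga, Sofia, Manila, Delhi, Lagos]
Visit Tokyo; enqueue Oslo → queue [Riga, Sofia, Manila, Delhi, Lagos, Oslo]
Visit Riga → queue [Sofia, Manila, Delhi, Lagos, Oslo]
Visit Sofia → queue [Manila, Delhi, Lagos, Oslo]
Visit Manila → queue [Delhi, Lagos, Oslo]
Visit Delhi → queue [Lagos, Oslo]
Visit Lagos → queue [Oslo]
Visit Oslo → queue []

Paris → Dakar → Hanoi → Kigali → Kyoto → Seoul → Tunis → Bern → Lima → Porto → Cairo → Tokyo → Riga → Sofia → Manila → Delhi → Lagos → Oslo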